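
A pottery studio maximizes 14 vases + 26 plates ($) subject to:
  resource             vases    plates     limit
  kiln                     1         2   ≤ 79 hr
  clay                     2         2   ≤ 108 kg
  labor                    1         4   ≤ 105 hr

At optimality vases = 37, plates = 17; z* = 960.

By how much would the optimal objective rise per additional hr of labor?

4

At the optimum: kiln uses 71 of 79 (slack = 8); clay uses 108 of 108 (binding); labor uses 105 of 105 (binding).
By complementary slackness, y = 0 for the non-binding constraint.
From A_Bᵀ y = c: 2·y_clay + 1·y_labor = 14; 2·y_clay + 4·y_labor = 26.
Solving: y_clay = 5, y_labor = 4.
Shadow price of labor = 4.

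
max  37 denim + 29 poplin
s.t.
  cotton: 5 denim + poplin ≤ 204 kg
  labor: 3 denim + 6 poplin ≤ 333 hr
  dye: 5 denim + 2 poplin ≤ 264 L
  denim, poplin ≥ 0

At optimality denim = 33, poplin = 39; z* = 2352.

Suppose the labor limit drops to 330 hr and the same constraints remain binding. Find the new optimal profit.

2340

Check each constraint at x*: cotton 204/204 (tight); labor 333/333 (tight); dye 243/264 (slack 21).
Slack constraints have shadow price 0 (complementary slackness).
From A_Bᵀ y = c: 5·y_cotton + 3·y_labor = 37; 1·y_cotton + 6·y_labor = 29.
This yields shadow prices y_cotton = 5, y_labor = 4.
Δz = y_labor·Δb = 4 × (-3) = -12, so new z* = 2352 − 12 = 2340.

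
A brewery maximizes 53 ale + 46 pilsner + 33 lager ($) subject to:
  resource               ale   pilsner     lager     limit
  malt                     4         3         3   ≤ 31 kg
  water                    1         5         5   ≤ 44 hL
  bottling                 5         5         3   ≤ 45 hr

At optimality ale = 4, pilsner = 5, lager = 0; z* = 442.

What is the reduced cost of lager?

-3

At the optimum: malt uses 31 of 31 (binding); water uses 29 of 44 (slack = 15); bottling uses 45 of 45 (binding).
By complementary slackness, y = 0 for the non-binding constraint.
Dual feasibility on the basic columns requires 4·y_malt + 5·y_bottling = 53, 3·y_malt + 5·y_bottling = 46.
This yields shadow prices y_malt = 7, y_bottling = 5.
Reduced cost of lager: c₃ − yᵀa₃ = 33 − (7·3 + 5·3) = 33 − 36 = -3.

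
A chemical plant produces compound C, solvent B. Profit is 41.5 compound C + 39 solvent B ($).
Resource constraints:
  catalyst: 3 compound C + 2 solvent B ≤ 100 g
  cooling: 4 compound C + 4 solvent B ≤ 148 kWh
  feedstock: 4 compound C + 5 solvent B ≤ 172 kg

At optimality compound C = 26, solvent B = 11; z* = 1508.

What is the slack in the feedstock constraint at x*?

feedstock used = 4·26 + 5·11 = 159; slack = 172 − 159 = 13.

13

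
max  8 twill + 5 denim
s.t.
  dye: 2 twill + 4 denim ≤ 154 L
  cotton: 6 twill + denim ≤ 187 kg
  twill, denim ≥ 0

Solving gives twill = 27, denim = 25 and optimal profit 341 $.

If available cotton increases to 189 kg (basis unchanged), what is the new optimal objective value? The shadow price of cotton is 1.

343

Δb = 2, so new z* = 341 + (1)·(2) = 341 + 2 = 343.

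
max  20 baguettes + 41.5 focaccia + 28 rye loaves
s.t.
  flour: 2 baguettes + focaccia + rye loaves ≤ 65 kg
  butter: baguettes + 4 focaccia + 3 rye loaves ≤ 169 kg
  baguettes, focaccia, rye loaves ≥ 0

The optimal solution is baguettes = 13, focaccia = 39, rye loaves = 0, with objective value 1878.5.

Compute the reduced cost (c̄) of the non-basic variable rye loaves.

Check each constraint at x*: flour 65/65 (tight); butter 169/169 (tight).
The binding rows give the dual system: 2·y_flour + 1·y_butter = 20 and 1·y_flour + 4·y_butter = 41.5.
→ y_flour = 5.5 and y_butter = 9.
Reduced cost of rye loaves: c₃ − yᵀa₃ = 28 − (5.5·1 + 9·3) = 28 − 32.5 = -4.5.

-4.5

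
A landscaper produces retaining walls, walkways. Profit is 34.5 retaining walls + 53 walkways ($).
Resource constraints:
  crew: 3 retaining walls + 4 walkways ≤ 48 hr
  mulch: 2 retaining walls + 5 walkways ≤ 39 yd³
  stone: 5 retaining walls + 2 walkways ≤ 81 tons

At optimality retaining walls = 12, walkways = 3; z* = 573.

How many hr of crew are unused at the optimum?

0

crew used = 3·12 + 4·3 = 48; slack = 48 − 48 = 0.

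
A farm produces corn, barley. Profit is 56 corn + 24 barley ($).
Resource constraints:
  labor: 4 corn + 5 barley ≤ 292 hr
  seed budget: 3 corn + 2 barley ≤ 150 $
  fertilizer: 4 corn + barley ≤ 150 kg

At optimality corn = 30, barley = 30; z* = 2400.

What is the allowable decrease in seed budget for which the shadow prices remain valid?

Binding constraints: seed budget, fertilizer. The basis is B = [[3,2],[4,1]] with det -5.
Per unit decrease in seed budget, x* moves by d = (0.2, -0.8).
The basis stays optimal until barley reaches 0; allowable decrease = 37.5 $.

37.5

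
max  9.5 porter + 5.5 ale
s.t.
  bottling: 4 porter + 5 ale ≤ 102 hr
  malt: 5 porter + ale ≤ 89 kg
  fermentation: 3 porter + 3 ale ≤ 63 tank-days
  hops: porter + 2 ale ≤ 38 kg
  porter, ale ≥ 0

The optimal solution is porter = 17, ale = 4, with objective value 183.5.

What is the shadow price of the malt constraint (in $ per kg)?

1

At the optimum: bottling uses 88 of 102 (slack = 14); malt uses 89 of 89 (binding); fermentation uses 63 of 63 (binding); hops uses 25 of 38 (slack = 13).
Slack constraints have shadow price 0 (complementary slackness).
Dual feasibility on the basic columns requires 5·y_malt + 3·y_fermentation = 9.5, 1·y_malt + 3·y_fermentation = 5.5.
This yields shadow prices y_malt = 1, y_fermentation = 1.5.
Shadow price of malt = 1.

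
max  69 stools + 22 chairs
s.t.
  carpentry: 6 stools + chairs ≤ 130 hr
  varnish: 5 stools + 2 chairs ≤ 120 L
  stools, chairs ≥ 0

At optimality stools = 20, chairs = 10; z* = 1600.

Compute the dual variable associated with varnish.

Check each constraint at x*: carpentry 130/130 (tight); varnish 120/120 (tight).
The binding rows give the dual system: 6·y_carpentry + 5·y_varnish = 69 and 1·y_carpentry + 2·y_varnish = 22.
Solving: y_carpentry = 4, y_varnish = 9.
Shadow price of varnish = 9.

9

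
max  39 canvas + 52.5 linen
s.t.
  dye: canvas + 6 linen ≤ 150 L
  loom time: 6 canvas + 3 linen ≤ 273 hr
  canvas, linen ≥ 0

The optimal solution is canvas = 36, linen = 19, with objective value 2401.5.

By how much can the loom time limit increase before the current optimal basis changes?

627

Binding constraints: dye, loom time. The basis is B = [[1,6],[6,3]] with det -33.
Per unit increase in loom time, x* moves by d = (0.1818, -0.0303).
The basis stays optimal until linen reaches 0; allowable increase = 627 hr.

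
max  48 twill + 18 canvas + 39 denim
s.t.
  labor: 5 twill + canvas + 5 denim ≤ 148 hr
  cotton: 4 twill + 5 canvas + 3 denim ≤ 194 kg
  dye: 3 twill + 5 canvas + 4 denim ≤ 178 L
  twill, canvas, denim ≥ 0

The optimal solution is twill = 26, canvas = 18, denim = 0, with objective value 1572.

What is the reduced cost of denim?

-7

Binding: labor and cotton. Non-binding: dye (10 unused).
Slack constraints have shadow price 0 (complementary slackness).
The binding rows give the dual system: 5·y_labor + 4·y_cotton = 48 and 1·y_labor + 5·y_cotton = 18.
→ y_labor = 8 and y_cotton = 2.
Reduced cost of denim: c₃ − yᵀa₃ = 39 − (8·5 + 2·3) = 39 − 46 = -7.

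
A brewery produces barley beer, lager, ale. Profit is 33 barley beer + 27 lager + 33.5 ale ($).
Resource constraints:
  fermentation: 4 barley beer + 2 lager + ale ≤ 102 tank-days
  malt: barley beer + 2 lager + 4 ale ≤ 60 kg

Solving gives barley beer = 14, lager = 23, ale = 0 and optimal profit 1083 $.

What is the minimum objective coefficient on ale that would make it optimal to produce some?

34.5

Both fermentation and malt are binding at x*.
The binding rows give the dual system: 4·y_fermentation + 1·y_malt = 33 and 2·y_fermentation + 2·y_malt = 27.
→ y_fermentation = 6.5 and y_malt = 7.
ale enters the basis when its profit ≥ yᵀa₃ = 6.5·1 + 7·4 = 34.5.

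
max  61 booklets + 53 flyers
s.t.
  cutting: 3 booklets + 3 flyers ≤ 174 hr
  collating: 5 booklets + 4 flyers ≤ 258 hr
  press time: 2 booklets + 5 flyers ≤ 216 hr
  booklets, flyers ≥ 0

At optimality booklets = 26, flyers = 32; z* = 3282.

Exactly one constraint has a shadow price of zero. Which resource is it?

cutting: 174/174 (binding)
collating: 258/258 (binding)
press time: 212/216 (slack 4)
By complementary slackness, a constraint with positive slack has shadow price 0 → press time.

press time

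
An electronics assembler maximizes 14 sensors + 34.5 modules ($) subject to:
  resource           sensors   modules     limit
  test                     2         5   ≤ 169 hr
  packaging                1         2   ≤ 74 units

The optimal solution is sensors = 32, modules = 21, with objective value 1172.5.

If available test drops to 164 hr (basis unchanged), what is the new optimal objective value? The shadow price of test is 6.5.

Δb = -5, so new z* = 1172.5 + (6.5)·(-5) = 1172.5 − 32.5 = 1140.

1140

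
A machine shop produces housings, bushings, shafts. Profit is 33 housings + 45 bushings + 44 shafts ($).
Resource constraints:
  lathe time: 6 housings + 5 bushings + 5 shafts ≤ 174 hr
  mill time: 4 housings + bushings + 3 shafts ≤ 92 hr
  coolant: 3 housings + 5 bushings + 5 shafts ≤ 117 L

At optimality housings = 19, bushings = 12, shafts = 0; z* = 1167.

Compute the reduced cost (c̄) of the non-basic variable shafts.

-1

Check each constraint at x*: lathe time 174/174 (tight); mill time 88/92 (slack 4); coolant 117/117 (tight).
Slack constraints have shadow price 0 (complementary slackness).
The binding rows give the dual system: 6·y_lathe time + 3·y_coolant = 33 and 5·y_lathe time + 5·y_coolant = 45.
This yields shadow prices y_lathe time = 2, y_coolant = 7.
Reduced cost of shafts: c₃ − yᵀa₃ = 44 − (2·5 + 7·5) = 44 − 45 = -1.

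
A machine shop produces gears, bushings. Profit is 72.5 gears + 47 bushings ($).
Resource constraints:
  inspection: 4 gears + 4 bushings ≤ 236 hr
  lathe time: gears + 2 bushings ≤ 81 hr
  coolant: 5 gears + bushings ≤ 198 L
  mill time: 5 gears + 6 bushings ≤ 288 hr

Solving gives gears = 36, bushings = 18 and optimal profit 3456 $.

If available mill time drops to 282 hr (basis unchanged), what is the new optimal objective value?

At the optimum: inspection uses 216 of 236 (slack = 20); lathe time uses 72 of 81 (slack = 9); coolant uses 198 of 198 (binding); mill time uses 288 of 288 (binding).
By complementary slackness, y = 0 for the non-binding constraints.
Dual feasibility on the basic columns requires 5·y_coolant + 5·y_mill time = 72.5, 1·y_coolant + 6·y_mill time = 47.
→ y_coolant = 8 and y_mill time = 6.5.
Δz = y_mill time·Δb = 6.5 × (-6) = -39, so new z* = 3456 − 39 = 3417.

3417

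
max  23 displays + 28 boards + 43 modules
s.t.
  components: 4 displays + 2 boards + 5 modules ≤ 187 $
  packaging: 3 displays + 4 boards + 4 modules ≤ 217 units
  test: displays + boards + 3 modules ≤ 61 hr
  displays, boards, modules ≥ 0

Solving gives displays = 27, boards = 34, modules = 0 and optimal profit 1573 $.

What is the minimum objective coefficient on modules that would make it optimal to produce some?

44

At the optimum: components uses 176 of 187 (slack = 11); packaging uses 217 of 217 (binding); test uses 61 of 61 (binding).
Since components is not tight, its dual is 0.
From A_Bᵀ y = c: 3·y_packaging + 1·y_test = 23; 4·y_packaging + 1·y_test = 28.
This yields shadow prices y_packaging = 5, y_test = 8.
modules enters the basis when its profit ≥ yᵀa₃ = 5·4 + 8·3 = 44.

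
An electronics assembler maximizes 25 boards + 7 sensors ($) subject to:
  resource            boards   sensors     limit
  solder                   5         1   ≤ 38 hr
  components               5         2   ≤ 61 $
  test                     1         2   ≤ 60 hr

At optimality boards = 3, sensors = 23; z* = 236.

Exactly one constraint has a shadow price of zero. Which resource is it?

test

solder: 38/38 (binding)
components: 61/61 (binding)
test: 49/60 (slack 11)
By complementary slackness, a constraint with positive slack has shadow price 0 → test.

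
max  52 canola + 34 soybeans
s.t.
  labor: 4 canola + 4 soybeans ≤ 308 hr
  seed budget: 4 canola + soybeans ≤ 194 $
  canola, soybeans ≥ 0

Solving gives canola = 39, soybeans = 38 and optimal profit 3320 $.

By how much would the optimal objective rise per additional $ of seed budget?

6

Check each constraint at x*: labor 308/308 (tight); seed budget 194/194 (tight).
Dual feasibility on the basic columns requires 4·y_labor + 4·y_seed budget = 52, 4·y_labor + 1·y_seed budget = 34.
This yields shadow prices y_labor = 7, y_seed budget = 6.
Shadow price of seed budget = 6.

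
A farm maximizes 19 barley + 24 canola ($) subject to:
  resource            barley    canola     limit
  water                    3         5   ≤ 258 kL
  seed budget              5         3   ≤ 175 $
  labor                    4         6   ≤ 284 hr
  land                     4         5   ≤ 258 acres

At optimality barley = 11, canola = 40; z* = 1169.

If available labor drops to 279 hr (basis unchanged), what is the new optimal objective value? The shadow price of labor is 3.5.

1151.5

Δb = -5, so new z* = 1169 + (3.5)·(-5) = 1169 − 17.5 = 1151.5.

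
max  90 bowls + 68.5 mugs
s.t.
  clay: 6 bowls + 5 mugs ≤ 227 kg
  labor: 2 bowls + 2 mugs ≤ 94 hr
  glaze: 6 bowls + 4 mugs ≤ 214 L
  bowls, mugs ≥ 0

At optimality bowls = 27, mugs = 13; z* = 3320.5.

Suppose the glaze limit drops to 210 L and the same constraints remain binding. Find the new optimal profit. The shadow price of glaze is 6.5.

Δb = -4, so new z* = 3320.5 + (6.5)·(-4) = 3320.5 − 26 = 3294.5.

3294.5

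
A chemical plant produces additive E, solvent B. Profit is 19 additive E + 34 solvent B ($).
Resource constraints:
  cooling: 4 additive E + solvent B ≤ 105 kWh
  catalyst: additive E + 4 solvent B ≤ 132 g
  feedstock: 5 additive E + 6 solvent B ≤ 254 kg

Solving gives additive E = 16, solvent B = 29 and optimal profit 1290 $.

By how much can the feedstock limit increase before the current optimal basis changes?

Binding constraints: catalyst, feedstock. The basis is B = [[1,4],[5,6]] with det -14.
Per unit increase in feedstock, x* moves by d = (0.2857, -0.0714).
The basis stays optimal until cooling becomes binding; allowable increase = 11.2 kg.

11.2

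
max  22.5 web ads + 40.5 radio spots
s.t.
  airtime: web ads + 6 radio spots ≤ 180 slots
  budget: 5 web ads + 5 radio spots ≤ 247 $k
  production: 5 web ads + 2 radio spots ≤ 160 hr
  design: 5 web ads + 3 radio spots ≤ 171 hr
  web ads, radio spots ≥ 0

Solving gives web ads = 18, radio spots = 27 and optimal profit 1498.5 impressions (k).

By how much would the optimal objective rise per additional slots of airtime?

5

At the optimum: airtime uses 180 of 180 (binding); budget uses 225 of 247 (slack = 22); production uses 144 of 160 (slack = 16); design uses 171 of 171 (binding).
Slack constraints have shadow price 0 (complementary slackness).
From A_Bᵀ y = c: 1·y_airtime + 5·y_design = 22.5; 6·y_airtime + 3·y_design = 40.5.
Solving: y_airtime = 5, y_design = 3.5.
Shadow price of airtime = 5.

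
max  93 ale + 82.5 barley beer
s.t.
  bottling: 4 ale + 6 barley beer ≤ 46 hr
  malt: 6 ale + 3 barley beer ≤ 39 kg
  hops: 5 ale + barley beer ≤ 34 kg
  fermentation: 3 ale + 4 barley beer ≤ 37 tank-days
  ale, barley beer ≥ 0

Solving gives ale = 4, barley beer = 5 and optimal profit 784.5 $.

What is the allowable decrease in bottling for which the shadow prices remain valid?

20

Binding constraints: bottling, malt. The basis is B = [[4,6],[6,3]] with det -24.
Per unit decrease in bottling, x* moves by d = (0.125, -0.25).
The basis stays optimal until barley beer reaches 0; allowable decrease = 20 hr.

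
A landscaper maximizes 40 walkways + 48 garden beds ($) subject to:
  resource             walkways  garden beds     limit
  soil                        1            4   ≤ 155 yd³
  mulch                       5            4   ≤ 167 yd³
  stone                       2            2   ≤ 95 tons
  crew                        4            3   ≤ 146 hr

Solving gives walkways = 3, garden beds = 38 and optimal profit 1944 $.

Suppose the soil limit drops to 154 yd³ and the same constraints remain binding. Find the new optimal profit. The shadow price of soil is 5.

Δb = -1, so new z* = 1944 + (5)·(-1) = 1944 − 5 = 1939.

1939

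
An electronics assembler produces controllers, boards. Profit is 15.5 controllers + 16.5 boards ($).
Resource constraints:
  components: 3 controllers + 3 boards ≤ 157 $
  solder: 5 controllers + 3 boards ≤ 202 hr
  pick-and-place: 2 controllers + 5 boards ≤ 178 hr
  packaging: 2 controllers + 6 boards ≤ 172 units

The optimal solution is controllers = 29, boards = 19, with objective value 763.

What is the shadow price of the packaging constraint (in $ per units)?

1.5

At the optimum: components uses 144 of 157 (slack = 13); solder uses 202 of 202 (binding); pick-and-place uses 153 of 178 (slack = 25); packaging uses 172 of 172 (binding).
Since components, pick-and-place are not tight, their duals are 0.
From A_Bᵀ y = c: 5·y_solder + 2·y_packaging = 15.5; 3·y_solder + 6·y_packaging = 16.5.
This yields shadow prices y_solder = 2.5, y_packaging = 1.5.
Shadow price of packaging = 1.5.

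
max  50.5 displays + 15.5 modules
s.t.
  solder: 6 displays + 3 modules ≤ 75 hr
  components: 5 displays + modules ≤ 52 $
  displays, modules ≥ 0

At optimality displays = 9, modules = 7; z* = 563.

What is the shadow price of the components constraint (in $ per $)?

At the optimum: solder uses 75 of 75 (binding); components uses 52 of 52 (binding).
From A_Bᵀ y = c: 6·y_solder + 5·y_components = 50.5; 3·y_solder + 1·y_components = 15.5.
Solving: y_solder = 3, y_components = 6.5.
Shadow price of components = 6.5.

6.5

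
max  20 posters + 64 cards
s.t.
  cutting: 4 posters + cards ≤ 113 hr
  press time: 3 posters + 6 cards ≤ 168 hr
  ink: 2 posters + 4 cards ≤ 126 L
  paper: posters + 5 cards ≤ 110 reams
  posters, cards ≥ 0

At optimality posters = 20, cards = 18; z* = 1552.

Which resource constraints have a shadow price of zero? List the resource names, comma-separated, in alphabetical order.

cutting: 98/113 (slack 15)
press time: 168/168 (binding)
ink: 112/126 (slack 14)
paper: 110/110 (binding)
By complementary slackness, a constraint with positive slack has shadow price 0 → cutting, ink.

cutting, ink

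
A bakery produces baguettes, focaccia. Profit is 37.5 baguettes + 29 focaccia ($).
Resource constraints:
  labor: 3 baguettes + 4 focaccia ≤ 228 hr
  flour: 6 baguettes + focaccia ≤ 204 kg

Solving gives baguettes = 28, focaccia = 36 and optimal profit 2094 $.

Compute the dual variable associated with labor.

Check each constraint at x*: labor 228/228 (tight); flour 204/204 (tight).
From A_Bᵀ y = c: 3·y_labor + 6·y_flour = 37.5; 4·y_labor + 1·y_flour = 29.
This yields shadow prices y_labor = 6.5, y_flour = 3.
Shadow price of labor = 6.5.

6.5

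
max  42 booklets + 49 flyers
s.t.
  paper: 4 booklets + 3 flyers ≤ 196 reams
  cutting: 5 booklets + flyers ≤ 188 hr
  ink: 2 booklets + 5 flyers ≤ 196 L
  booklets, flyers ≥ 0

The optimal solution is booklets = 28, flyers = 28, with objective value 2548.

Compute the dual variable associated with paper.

8

Binding: paper and ink. Non-binding: cutting (20 unused).
By complementary slackness, y = 0 for the non-binding constraint.
From A_Bᵀ y = c: 4·y_paper + 2·y_ink = 42; 3·y_paper + 5·y_ink = 49.
→ y_paper = 8 and y_ink = 5.
Shadow price of paper = 8.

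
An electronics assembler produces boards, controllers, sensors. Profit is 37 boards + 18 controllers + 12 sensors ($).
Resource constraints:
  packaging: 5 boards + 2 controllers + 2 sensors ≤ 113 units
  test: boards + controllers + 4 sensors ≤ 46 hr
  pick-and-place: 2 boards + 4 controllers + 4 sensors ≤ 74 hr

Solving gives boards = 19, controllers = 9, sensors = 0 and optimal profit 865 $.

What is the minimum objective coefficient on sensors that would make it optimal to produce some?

18

Binding: packaging and pick-and-place. Non-binding: test (18 unused).
By complementary slackness, y = 0 for the non-binding constraint.
Dual feasibility on the basic columns requires 5·y_packaging + 2·y_pick-and-place = 37, 2·y_packaging + 4·y_pick-and-place = 18.
This yields shadow prices y_packaging = 7, y_pick-and-place = 1.
sensors enters the basis when its profit ≥ yᵀa₃ = 7·2 + 1·4 = 18.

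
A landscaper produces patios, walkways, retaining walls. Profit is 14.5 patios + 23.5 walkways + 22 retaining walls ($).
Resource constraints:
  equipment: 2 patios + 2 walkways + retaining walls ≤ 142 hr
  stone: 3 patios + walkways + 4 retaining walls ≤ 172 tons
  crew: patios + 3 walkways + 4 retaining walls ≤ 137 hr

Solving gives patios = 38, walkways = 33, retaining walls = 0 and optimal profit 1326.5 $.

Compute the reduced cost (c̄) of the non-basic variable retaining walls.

-1

Binding: equipment and crew. Non-binding: stone (25 unused).
By complementary slackness, y = 0 for the non-binding constraint.
The binding rows give the dual system: 2·y_equipment + 1·y_crew = 14.5 and 2·y_equipment + 3·y_crew = 23.5.
→ y_equipment = 5 and y_crew = 4.5.
Reduced cost of retaining walls: c₃ − yᵀa₃ = 22 − (5·1 + 4.5·4) = 22 − 23 = -1.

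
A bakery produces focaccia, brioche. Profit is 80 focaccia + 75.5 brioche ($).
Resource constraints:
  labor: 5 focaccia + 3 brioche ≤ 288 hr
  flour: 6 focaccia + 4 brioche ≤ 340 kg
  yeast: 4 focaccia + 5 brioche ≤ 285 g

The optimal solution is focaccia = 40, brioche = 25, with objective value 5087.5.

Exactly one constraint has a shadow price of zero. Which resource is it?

labor: 275/288 (slack 13)
flour: 340/340 (binding)
yeast: 285/285 (binding)
By complementary slackness, a constraint with positive slack has shadow price 0 → labor.

labor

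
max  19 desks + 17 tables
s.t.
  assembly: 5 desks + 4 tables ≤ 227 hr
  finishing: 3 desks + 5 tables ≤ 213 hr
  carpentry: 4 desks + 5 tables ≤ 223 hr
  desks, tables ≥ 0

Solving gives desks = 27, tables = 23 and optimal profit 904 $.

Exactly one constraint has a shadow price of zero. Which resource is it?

finishing

assembly: 227/227 (binding)
finishing: 196/213 (slack 17)
carpentry: 223/223 (binding)
By complementary slackness, a constraint with positive slack has shadow price 0 → finishing.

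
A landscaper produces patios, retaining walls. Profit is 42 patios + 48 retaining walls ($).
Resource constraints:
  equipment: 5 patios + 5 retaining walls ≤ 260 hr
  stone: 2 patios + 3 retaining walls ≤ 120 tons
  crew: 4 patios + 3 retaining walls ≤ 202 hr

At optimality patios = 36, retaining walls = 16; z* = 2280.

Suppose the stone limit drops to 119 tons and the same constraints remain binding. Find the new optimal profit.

Binding: equipment and stone. Non-binding: crew (10 unused).
Slack constraints have shadow price 0 (complementary slackness).
The binding rows give the dual system: 5·y_equipment + 2·y_stone = 42 and 5·y_equipment + 3·y_stone = 48.
This yields shadow prices y_equipment = 6, y_stone = 6.
Δz = y_stone·Δb = 6 × (-1) = -6, so new z* = 2280 − 6 = 2274.

2274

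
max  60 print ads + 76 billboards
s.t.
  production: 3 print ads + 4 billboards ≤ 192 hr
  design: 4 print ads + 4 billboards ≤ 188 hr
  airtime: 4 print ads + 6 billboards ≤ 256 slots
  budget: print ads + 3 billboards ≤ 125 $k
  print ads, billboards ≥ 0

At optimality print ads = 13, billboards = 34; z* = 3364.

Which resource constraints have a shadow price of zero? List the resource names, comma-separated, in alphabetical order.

budget, production

production: 175/192 (slack 17)
design: 188/188 (binding)
airtime: 256/256 (binding)
budget: 115/125 (slack 10)
By complementary slackness, a constraint with positive slack has shadow price 0 → budget, production.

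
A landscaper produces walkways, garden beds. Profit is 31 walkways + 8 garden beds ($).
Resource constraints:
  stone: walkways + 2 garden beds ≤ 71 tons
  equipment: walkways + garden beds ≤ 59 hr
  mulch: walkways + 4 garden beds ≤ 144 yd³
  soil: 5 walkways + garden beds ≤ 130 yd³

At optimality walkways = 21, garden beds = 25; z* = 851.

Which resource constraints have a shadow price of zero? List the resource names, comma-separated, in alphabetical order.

equipment, mulch

stone: 71/71 (binding)
equipment: 46/59 (slack 13)
mulch: 121/144 (slack 23)
soil: 130/130 (binding)
By complementary slackness, a constraint with positive slack has shadow price 0 → equipment, mulch.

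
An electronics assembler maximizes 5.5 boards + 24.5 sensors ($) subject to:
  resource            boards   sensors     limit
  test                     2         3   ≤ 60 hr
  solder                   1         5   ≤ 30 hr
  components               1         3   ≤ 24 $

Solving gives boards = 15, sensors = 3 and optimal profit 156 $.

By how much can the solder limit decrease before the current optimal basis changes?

Binding constraints: solder, components. The basis is B = [[1,5],[1,3]] with det -2.
Per unit decrease in solder, x* moves by d = (1.5, -0.5).
The basis stays optimal until sensors reaches 0; allowable decrease = 6 hr.

6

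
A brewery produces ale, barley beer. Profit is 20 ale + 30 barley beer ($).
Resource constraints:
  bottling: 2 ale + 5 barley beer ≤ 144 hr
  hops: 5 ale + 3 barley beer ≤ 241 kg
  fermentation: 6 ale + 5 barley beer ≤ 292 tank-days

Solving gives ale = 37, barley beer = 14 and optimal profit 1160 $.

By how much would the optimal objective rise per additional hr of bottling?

Check each constraint at x*: bottling 144/144 (tight); hops 227/241 (slack 14); fermentation 292/292 (tight).
Since hops is not tight, its dual is 0.
The binding rows give the dual system: 2·y_bottling + 6·y_fermentation = 20 and 5·y_bottling + 5·y_fermentation = 30.
This yields shadow prices y_bottling = 4, y_fermentation = 2.
Shadow price of bottling = 4.

4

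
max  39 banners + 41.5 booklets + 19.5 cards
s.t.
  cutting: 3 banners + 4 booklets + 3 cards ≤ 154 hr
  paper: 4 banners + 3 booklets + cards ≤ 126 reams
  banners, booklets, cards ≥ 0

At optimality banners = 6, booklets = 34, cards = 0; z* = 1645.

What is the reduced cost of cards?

Check each constraint at x*: cutting 154/154 (tight); paper 126/126 (tight).
The binding rows give the dual system: 3·y_cutting + 4·y_paper = 39 and 4·y_cutting + 3·y_paper = 41.5.
This yields shadow prices y_cutting = 7, y_paper = 4.5.
Reduced cost of cards: c₃ − yᵀa₃ = 19.5 − (7·3 + 4.5·1) = 19.5 − 25.5 = -6.

-6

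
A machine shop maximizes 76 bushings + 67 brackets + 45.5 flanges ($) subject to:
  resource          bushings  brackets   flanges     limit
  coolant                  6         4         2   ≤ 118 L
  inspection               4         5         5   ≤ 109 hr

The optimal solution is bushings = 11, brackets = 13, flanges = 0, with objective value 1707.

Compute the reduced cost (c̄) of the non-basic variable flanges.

-5.5

At the optimum: coolant uses 118 of 118 (binding); inspection uses 109 of 109 (binding).
The binding rows give the dual system: 6·y_coolant + 4·y_inspection = 76 and 4·y_coolant + 5·y_inspection = 67.
→ y_coolant = 8 and y_inspection = 7.
Reduced cost of flanges: c₃ − yᵀa₃ = 45.5 − (8·2 + 7·5) = 45.5 − 51 = -5.5.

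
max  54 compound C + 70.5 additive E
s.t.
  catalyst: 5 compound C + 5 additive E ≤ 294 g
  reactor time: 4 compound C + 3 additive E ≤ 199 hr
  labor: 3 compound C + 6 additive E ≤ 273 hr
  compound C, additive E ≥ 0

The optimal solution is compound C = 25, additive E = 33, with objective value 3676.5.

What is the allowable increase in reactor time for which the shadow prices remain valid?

Binding constraints: reactor time, labor. The basis is B = [[4,3],[3,6]] with det 15.
Per unit increase in reactor time, x* moves by d = (0.4, -0.2).
The basis stays optimal until catalyst becomes binding; allowable increase = 4 hr.

4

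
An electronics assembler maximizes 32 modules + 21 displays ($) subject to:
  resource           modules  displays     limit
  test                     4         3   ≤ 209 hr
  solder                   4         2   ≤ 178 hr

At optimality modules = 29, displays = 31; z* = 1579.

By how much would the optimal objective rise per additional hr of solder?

At the optimum: test uses 209 of 209 (binding); solder uses 178 of 178 (binding).
The binding rows give the dual system: 4·y_test + 4·y_solder = 32 and 3·y_test + 2·y_solder = 21.
→ y_test = 5 and y_solder = 3.
Shadow price of solder = 3.

3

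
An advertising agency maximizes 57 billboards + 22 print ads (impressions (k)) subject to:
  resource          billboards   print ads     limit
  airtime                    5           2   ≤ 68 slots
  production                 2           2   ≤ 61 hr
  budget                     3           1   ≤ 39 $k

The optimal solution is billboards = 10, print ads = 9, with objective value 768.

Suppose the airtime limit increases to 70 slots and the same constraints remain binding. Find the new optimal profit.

At the optimum: airtime uses 68 of 68 (binding); production uses 38 of 61 (slack = 23); budget uses 39 of 39 (binding).
Since production is not tight, its dual is 0.
The binding rows give the dual system: 5·y_airtime + 3·y_budget = 57 and 2·y_airtime + 1·y_budget = 22.
This yields shadow prices y_airtime = 9, y_budget = 4.
Δz = y_airtime·Δb = 9 × (2) = 18, so new z* = 768 + 18 = 786.

786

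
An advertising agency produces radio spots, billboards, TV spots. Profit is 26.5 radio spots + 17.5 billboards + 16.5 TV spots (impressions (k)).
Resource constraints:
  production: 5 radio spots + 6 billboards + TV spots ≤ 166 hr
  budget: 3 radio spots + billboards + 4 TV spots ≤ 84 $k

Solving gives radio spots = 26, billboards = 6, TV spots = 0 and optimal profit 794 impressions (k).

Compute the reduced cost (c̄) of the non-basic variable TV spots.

-7.5

Check each constraint at x*: production 166/166 (tight); budget 84/84 (tight).
From A_Bᵀ y = c: 5·y_production + 3·y_budget = 26.5; 6·y_production + 1·y_budget = 17.5.
→ y_production = 2 and y_budget = 5.5.
Reduced cost of TV spots: c₃ − yᵀa₃ = 16.5 − (2·1 + 5.5·4) = 16.5 − 24 = -7.5.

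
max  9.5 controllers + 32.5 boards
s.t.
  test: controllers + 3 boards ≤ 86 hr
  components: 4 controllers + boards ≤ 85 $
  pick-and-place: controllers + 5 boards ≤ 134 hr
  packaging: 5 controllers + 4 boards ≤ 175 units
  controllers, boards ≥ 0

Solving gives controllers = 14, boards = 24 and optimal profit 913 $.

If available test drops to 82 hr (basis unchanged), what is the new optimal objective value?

883

At the optimum: test uses 86 of 86 (binding); components uses 80 of 85 (slack = 5); pick-and-place uses 134 of 134 (binding); packaging uses 166 of 175 (slack = 9).
Since components, packaging are not tight, their duals are 0.
From A_Bᵀ y = c: 1·y_test + 1·y_pick-and-place = 9.5; 3·y_test + 5·y_pick-and-place = 32.5.
Solving: y_test = 7.5, y_pick-and-place = 2.
Δz = y_test·Δb = 7.5 × (-4) = -30, so new z* = 913 − 30 = 883.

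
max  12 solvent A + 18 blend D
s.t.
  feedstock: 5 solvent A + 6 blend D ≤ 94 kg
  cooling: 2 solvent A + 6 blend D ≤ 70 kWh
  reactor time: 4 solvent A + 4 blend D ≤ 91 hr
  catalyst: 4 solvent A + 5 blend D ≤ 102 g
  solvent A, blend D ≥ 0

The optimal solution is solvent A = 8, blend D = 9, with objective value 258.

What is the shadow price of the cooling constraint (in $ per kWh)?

At the optimum: feedstock uses 94 of 94 (binding); cooling uses 70 of 70 (binding); reactor time uses 68 of 91 (slack = 23); catalyst uses 77 of 102 (slack = 25).
Since reactor time, catalyst are not tight, their duals are 0.
From A_Bᵀ y = c: 5·y_feedstock + 2·y_cooling = 12; 6·y_feedstock + 6·y_cooling = 18.
→ y_feedstock = 2 and y_cooling = 1.
Shadow price of cooling = 1.

1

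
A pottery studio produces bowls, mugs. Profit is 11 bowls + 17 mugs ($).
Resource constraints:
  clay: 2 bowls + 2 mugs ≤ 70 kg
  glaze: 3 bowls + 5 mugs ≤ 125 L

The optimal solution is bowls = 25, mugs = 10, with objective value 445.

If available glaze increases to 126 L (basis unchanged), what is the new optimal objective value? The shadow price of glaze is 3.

448

Δb = 1, so new z* = 445 + (3)·(1) = 445 + 3 = 448.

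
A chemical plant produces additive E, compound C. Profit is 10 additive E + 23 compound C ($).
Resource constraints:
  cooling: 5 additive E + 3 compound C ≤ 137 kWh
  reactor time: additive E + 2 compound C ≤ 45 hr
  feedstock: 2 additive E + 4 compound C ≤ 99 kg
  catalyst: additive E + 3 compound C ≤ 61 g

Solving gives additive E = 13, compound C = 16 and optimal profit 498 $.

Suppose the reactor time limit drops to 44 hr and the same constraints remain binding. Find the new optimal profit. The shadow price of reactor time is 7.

491

Δb = -1, so new z* = 498 + (7)·(-1) = 498 − 7 = 491.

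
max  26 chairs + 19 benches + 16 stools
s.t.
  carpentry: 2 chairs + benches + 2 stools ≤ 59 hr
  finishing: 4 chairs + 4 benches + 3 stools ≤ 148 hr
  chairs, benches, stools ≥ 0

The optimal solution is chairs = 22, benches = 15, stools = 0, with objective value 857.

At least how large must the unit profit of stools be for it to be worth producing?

Both carpentry and finishing are binding at x*.
The binding rows give the dual system: 2·y_carpentry + 4·y_finishing = 26 and 1·y_carpentry + 4·y_finishing = 19.
→ y_carpentry = 7 and y_finishing = 3.
stools enters the basis when its profit ≥ yᵀa₃ = 7·2 + 3·3 = 23.

23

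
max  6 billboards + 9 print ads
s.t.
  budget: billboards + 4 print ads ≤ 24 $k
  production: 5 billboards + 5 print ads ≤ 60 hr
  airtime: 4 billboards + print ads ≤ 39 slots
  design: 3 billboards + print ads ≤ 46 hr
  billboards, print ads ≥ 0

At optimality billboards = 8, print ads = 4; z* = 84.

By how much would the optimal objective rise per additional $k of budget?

1

Check each constraint at x*: budget 24/24 (tight); production 60/60 (tight); airtime 36/39 (slack 3); design 28/46 (slack 18).
Since airtime, design are not tight, their duals are 0.
From A_Bᵀ y = c: 1·y_budget + 5·y_production = 6; 4·y_budget + 5·y_production = 9.
This yields shadow prices y_budget = 1, y_production = 1.
Shadow price of budget = 1.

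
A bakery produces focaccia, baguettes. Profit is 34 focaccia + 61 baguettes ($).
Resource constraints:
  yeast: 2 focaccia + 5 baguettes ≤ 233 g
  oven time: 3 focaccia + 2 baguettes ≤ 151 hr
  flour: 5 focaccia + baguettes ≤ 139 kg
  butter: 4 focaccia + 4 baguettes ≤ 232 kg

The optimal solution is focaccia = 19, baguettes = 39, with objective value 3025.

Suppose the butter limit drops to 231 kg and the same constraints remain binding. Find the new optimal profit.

3021

Check each constraint at x*: yeast 233/233 (tight); oven time 135/151 (slack 16); flour 134/139 (slack 5); butter 232/232 (tight).
Since oven time, flour are not tight, their duals are 0.
From A_Bᵀ y = c: 2·y_yeast + 4·y_butter = 34; 5·y_yeast + 4·y_butter = 61.
→ y_yeast = 9 and y_butter = 4.
Δz = y_butter·Δb = 4 × (-1) = -4, so new z* = 3025 − 4 = 3021.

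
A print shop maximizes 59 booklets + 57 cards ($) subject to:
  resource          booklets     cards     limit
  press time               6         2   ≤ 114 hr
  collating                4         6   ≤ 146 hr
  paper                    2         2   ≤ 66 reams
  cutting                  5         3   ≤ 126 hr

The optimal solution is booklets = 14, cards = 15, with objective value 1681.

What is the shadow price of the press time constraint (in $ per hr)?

At the optimum: press time uses 114 of 114 (binding); collating uses 146 of 146 (binding); paper uses 58 of 66 (slack = 8); cutting uses 115 of 126 (slack = 11).
Slack constraints have shadow price 0 (complementary slackness).
The binding rows give the dual system: 6·y_press time + 4·y_collating = 59 and 2·y_press time + 6·y_collating = 57.
Solving: y_press time = 4.5, y_collating = 8.
Shadow price of press time = 4.5.

4.5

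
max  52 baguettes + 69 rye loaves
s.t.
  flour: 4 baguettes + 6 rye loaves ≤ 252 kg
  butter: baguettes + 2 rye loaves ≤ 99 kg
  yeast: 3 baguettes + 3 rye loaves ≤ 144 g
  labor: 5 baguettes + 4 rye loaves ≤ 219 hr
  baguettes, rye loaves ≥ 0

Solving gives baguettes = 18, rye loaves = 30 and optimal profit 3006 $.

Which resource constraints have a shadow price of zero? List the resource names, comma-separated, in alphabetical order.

flour: 252/252 (binding)
butter: 78/99 (slack 21)
yeast: 144/144 (binding)
labor: 210/219 (slack 9)
By complementary slackness, a constraint with positive slack has shadow price 0 → butter, labor.

butter, labor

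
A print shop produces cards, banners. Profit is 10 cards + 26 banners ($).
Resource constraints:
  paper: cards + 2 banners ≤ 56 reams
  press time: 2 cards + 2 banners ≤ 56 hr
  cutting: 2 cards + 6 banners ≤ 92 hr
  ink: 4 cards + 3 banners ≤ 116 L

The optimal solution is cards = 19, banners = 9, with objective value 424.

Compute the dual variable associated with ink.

Binding: press time and cutting. Non-binding: paper (19 unused), ink (13 unused).
Since paper, ink are not tight, their duals are 0.
Dual feasibility on the basic columns requires 2·y_press time + 2·y_cutting = 10, 2·y_press time + 6·y_cutting = 26.
Solving: y_press time = 1, y_cutting = 4.
Shadow price of ink = 0.

0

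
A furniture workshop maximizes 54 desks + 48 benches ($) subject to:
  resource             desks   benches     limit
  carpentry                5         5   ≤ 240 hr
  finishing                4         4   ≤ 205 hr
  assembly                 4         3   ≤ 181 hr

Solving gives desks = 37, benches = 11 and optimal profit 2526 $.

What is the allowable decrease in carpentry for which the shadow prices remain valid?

Binding constraints: carpentry, assembly. The basis is B = [[5,5],[4,3]] with det -5.
Per unit decrease in carpentry, x* moves by d = (0.6, -0.8).
The basis stays optimal until benches reaches 0; allowable decrease = 13.75 hr.

13.75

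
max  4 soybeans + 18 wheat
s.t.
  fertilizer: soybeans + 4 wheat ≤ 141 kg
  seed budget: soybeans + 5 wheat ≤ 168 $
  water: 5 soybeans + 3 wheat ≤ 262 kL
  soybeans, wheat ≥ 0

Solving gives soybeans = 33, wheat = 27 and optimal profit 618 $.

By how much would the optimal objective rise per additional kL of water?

At the optimum: fertilizer uses 141 of 141 (binding); seed budget uses 168 of 168 (binding); water uses 246 of 262 (slack = 16).
By complementary slackness, y = 0 for the non-binding constraint.
The binding rows give the dual system: 1·y_fertilizer + 1·y_seed budget = 4 and 4·y_fertilizer + 5·y_seed budget = 18.
→ y_fertilizer = 2 and y_seed budget = 2.
Shadow price of water = 0.

0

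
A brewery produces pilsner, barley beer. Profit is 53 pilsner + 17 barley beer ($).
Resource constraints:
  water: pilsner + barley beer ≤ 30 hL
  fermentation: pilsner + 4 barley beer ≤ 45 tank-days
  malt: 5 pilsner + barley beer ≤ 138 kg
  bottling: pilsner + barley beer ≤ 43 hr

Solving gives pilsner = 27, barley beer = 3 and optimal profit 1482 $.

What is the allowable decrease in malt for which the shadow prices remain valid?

8

Binding constraints: water, malt. The basis is B = [[1,1],[5,1]] with det -4.
Per unit decrease in malt, x* moves by d = (-0.25, 0.25).
The basis stays optimal until fermentation becomes binding; allowable decrease = 8 kg.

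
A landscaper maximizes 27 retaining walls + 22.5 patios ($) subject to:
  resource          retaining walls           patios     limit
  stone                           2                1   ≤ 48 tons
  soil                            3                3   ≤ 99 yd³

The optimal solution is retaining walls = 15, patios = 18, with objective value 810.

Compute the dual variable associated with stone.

At the optimum: stone uses 48 of 48 (binding); soil uses 99 of 99 (binding).
Dual feasibility on the basic columns requires 2·y_stone + 3·y_soil = 27, 1·y_stone + 3·y_soil = 22.5.
This yields shadow prices y_stone = 4.5, y_soil = 6.
Shadow price of stone = 4.5.

4.5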